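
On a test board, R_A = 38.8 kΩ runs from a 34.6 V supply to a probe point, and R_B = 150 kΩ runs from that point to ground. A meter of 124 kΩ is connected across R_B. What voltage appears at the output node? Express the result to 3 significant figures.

V_out ≈ 22.0 V

The load sits in parallel with R_B: R_B‖R_L = (150 × 124) / (150 + 124) = 67.88 kΩ.
V_out = 34.6 × 67.88 / (38.8 + 67.88) = 34.6 × 67.88/106.7 = 22.0 V.
(Unloaded it would have been 27.5 V.)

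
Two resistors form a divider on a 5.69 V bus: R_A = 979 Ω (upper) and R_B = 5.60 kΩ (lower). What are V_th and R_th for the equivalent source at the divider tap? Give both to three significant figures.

V_th = 4.84 V, R_th = 833 Ω

V_th is the open-circuit tap voltage: 5.69 × 5600/(979 + 5600) = 4.84 V.
With the supply zeroed, R_A and R_B appear in parallel from the tap: R_th = R_A‖R_B = (979 × 5600)/6579 = 833 Ω.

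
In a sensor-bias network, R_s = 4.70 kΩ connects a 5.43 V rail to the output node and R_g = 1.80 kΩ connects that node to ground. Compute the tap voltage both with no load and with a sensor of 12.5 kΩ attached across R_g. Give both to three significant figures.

Unloaded: 1.50 V; loaded: 1.36 V

Open-circuit: V = 5.43 × 1.80/(4.70 + 1.80) = 1.50 V.
With the load, R_g becomes R_g‖R_L = 1.573 kΩ, so V = 5.43 × 1.573/6.273 = 1.36 V.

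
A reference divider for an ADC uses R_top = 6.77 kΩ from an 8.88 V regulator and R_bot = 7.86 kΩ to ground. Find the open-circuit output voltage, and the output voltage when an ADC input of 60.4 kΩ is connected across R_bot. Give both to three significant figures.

Unloaded: 4.77 V; loaded: 4.50 V

Open-circuit: V = 8.88 × 7.86/(6.77 + 7.86) = 4.77 V.
With the load, R_bot becomes R_bot‖R_L = 6.955 kΩ, so V = 8.88 × 6.955/13.72 = 4.50 V.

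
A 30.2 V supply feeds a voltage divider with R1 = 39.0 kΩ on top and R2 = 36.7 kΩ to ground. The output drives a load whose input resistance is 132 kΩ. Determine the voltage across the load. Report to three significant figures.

The load sits in parallel with R2: R2‖R_L = (36.7 × 132) / (36.7 + 132) = 28.72 kΩ.
V_out = 30.2 × 28.72 / (39.0 + 28.72) = 30.2 × 28.72/67.72 = 12.8 V.
(Unloaded it would have been 14.6 V.)

V_out ≈ 12.8 V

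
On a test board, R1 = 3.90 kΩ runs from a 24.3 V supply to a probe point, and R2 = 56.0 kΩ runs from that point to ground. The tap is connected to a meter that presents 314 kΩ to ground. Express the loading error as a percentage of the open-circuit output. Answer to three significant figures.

The divider's output (Thévenin) resistance is R1‖R2 = 3.646 kΩ.
Fractional drop under load = R_th/(R_th + R_L) = 3.646 / (3.646 + 314) = 0.01148.
So the output falls by 1.15 %.

1.15 %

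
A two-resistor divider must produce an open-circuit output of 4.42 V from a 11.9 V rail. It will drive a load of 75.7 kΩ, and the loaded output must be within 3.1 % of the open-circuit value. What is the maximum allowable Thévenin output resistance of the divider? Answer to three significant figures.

Loading drop = R_th/(R_th + R_L) ≤ 0.0310, so R_th ≤ R_L · ε/(1−ε) = 75.7 kΩ × 0.0310/0.9690 = 2.42 kΩ.

R_th ≤ 2.42 kΩ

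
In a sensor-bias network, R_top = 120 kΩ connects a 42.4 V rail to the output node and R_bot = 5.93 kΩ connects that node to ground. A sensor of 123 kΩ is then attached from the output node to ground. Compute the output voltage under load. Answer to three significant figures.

The load sits in parallel with R_bot: R_bot‖R_L = (5.93 × 123) / (5.93 + 123) = 5.657 kΩ.
V_out = 42.4 × 5.657 / (120 + 5.657) = 42.4 × 5.657/125.7 = 1.91 V.

V_out ≈ 1.91 V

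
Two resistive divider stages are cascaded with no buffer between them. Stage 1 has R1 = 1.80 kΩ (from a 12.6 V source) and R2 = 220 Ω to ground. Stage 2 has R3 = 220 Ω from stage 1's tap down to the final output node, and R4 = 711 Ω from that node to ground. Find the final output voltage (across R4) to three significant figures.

V_out ≈ 0.866 V

Stage 2 presents R3+R4 = 931.0 Ω as a load on stage 1's tap.
Stage 1's lower leg becomes R2‖(R3+R4) = 177.9 Ω, so V_mid = 12.6 × 177.9/1978 = 1.134 V.
Stage 2 is itself unloaded: V_out = V_mid × R4/(R3+R4) = 1.134 × 711/931.0 = 0.866 V.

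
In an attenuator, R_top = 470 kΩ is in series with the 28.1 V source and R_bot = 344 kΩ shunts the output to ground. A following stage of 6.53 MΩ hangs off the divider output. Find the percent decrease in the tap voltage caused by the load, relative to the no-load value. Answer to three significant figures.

The divider's output (Thévenin) resistance is R_top‖R_bot = 198.6 kΩ.
Fractional drop under load = R_th/(R_th + R_L) = 198.6 / (198.6 + 6530) = 0.02952.
So the output falls by 2.95 %.

2.95 %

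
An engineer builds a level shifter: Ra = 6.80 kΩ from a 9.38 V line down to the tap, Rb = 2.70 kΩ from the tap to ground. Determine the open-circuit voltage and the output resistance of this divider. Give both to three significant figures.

V_th is the open-circuit tap voltage: 9.38 × 2.70/(6.80 + 2.70) = 2.67 V.
With the supply zeroed, Ra and Rb appear in parallel from the tap: R_th = Ra‖Rb = (6.80 × 2.70)/9.500 = 1.93 kΩ.

V_th = 2.67 V, R_th = 1.93 kΩ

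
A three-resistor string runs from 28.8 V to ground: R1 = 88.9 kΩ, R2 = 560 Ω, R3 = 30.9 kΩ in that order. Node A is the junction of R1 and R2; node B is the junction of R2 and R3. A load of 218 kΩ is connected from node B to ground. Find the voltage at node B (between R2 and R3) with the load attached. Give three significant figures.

At node B, R3 is in parallel with the load: R3‖R_L = 27060 Ω.
Below node A the resistance is R2 + (R3‖R_L) = 27620 Ω, so V_A = 28.8 × 27620/116500 = 6.828 V.
Then V_B = V_A × (R3‖R_L)/(R2 + R3‖R_L) = 6.828 × 27060/27620 = 6.69 V.

V ≈ 6.69 V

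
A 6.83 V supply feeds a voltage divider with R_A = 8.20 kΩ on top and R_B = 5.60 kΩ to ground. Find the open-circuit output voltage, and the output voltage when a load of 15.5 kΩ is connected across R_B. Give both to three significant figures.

Open-circuit: V = 6.83 × 5.60/(8.20 + 5.60) = 2.77 V.
With the load, R_B becomes R_B‖R_L = 4.114 kΩ, so V = 6.83 × 4.114/12.31 = 2.28 V.

Unloaded: 2.77 V; loaded: 2.28 V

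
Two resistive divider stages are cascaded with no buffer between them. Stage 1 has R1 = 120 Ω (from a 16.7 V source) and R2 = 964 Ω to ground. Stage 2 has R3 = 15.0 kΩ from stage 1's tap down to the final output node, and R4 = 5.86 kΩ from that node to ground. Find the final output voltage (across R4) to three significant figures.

Stage 2 presents R3+R4 = 20860 Ω as a load on stage 1's tap.
Stage 1's lower leg becomes R2‖(R3+R4) = 921.4 Ω, so V_mid = 16.7 × 921.4/1041 = 14.78 V.
Stage 2 is itself unloaded: V_out = V_mid × R4/(R3+R4) = 14.78 × 5860/20860 = 4.15 V.

V_out ≈ 4.15 V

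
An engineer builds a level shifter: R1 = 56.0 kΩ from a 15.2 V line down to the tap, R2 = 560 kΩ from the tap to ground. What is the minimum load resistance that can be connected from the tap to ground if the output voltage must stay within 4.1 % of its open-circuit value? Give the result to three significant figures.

R_L(min) ≈ 1.19 MΩ

Output resistance R_th = R1‖R2 = (56.0 × 560)/616.0 = 50.91 kΩ.
The fractional drop is R_th/(R_th + R_L); requiring this ≤ 0.0410 gives R_L ≥ R_th(1/0.0410 − 1) = 50.91 × 23.39 = 1.19 MΩ.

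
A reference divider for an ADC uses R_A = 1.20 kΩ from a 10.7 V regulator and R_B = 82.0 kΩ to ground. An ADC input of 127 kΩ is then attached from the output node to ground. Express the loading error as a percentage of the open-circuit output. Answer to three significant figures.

0.923 %

The divider's output (Thévenin) resistance is R_A‖R_B = 1.183 kΩ.
Fractional drop under load = R_th/(R_th + R_L) = 1.183 / (1.183 + 127) = 0.009227.
So the output falls by 0.923 %.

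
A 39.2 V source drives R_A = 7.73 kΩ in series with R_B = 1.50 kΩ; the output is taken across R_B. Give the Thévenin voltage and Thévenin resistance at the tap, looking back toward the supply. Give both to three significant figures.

V_th = 6.37 V, R_th = 1.26 kΩ

V_th is the open-circuit tap voltage: 39.2 × 1.50/(7.73 + 1.50) = 6.37 V.
With the supply zeroed, R_A and R_B appear in parallel from the tap: R_th = R_A‖R_B = (7.73 × 1.50)/9.230 = 1.26 kΩ.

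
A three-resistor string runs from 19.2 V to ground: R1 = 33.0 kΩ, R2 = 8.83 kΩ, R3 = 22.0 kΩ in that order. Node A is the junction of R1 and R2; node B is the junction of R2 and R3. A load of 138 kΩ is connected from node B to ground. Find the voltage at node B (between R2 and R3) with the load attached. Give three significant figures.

At node B, R3 is in parallel with the load: R3‖R_L = 18.98 kΩ.
Below node A the resistance is R2 + (R3‖R_L) = 27.80 kΩ, so V_A = 19.2 × 27.80/60.80 = 8.780 V.
Then V_B = V_A × (R3‖R_L)/(R2 + R3‖R_L) = 8.780 × 18.98/27.80 = 5.99 V.

V ≈ 5.99 V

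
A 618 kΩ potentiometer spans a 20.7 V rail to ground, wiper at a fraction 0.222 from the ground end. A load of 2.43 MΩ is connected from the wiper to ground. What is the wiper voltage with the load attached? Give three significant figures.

The wiper splits the pot into (1−α)R = 480.8 kΩ above and αR = 137.2 kΩ below.
Lower section ‖ load = 129.9 kΩ.
V_wiper = 20.7 × 129.9/(480.8 + 129.9) = 4.40 V.

V ≈ 4.40 V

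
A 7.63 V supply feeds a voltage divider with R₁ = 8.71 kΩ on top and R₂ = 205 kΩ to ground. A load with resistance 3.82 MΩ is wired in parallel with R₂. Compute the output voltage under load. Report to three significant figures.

V_out ≈ 7.30 V

The load sits in parallel with R₂: R₂‖R_L = (205 × 3820) / (205 + 3820) = 194.6 kΩ.
V_out = 7.63 × 194.6 / (8.71 + 194.6) = 7.63 × 194.6/203.3 = 7.30 V.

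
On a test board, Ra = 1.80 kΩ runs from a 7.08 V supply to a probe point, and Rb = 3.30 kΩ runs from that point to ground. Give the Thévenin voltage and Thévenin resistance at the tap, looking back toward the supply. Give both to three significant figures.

V_th = 4.58 V, R_th = 1.16 kΩ

V_th is the open-circuit tap voltage: 7.08 × 3.30/(1.80 + 3.30) = 4.58 V.
With the supply zeroed, Ra and Rb appear in parallel from the tap: R_th = Ra‖Rb = (1.80 × 3.30)/5.100 = 1.16 kΩ.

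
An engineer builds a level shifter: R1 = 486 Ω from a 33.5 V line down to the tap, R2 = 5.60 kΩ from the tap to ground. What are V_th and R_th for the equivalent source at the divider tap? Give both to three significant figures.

V_th is the open-circuit tap voltage: 33.5 × 5600/(486 + 5600) = 30.8 V.
With the supply zeroed, R1 and R2 appear in parallel from the tap: R_th = R1‖R2 = (486 × 5600)/6086 = 447 Ω.

V_th = 30.8 V, R_th = 447 Ω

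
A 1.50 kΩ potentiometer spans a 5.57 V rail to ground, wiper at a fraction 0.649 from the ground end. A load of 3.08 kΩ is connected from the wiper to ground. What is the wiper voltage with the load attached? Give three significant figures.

The wiper splits the pot into (1−α)R = 526.5 Ω above and αR = 973.5 Ω below.
Lower section ‖ load = 739.7 Ω.
V_wiper = 5.57 × 739.7/(526.5 + 739.7) = 3.25 V.

V ≈ 3.25 V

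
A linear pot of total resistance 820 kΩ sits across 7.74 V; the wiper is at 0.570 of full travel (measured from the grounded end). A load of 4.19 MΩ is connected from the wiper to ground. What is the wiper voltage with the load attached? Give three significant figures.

V ≈ 4.21 V

The wiper splits the pot into (1−α)R = 352.6 kΩ above and αR = 467.4 kΩ below.
Lower section ‖ load = 420.5 kΩ.
V_wiper = 7.74 × 420.5/(352.6 + 420.5) = 4.21 V.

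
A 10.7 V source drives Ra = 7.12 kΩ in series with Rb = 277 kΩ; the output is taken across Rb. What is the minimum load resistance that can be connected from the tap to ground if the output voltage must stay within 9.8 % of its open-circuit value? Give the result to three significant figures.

R_L(min) ≈ 63.9 kΩ

Output resistance R_th = Ra‖Rb = (7.12 × 277)/284.1 = 6.942 kΩ.
The fractional drop is R_th/(R_th + R_L); requiring this ≤ 0.0980 gives R_L ≥ R_th(1/0.0980 − 1) = 6.942 × 9.204 = 63.9 kΩ.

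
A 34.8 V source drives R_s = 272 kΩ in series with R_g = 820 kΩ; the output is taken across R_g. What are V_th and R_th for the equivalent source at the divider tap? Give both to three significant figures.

V_th = 26.1 V, R_th = 204 kΩ

V_th is the open-circuit tap voltage: 34.8 × 820/(272 + 820) = 26.1 V.
With the supply zeroed, R_s and R_g appear in parallel from the tap: R_th = R_s‖R_g = (272 × 820)/1092 = 204 kΩ.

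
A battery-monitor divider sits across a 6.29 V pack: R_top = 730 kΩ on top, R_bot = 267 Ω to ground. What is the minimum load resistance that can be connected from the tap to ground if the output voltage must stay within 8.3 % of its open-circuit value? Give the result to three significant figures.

Output resistance R_th = R_top‖R_bot = (730000 × 267)/730300 = 266.9 Ω.
The fractional drop is R_th/(R_th + R_L); requiring this ≤ 0.0830 gives R_L ≥ R_th(1/0.0830 − 1) = 266.9 × 11.05 = 2.95 kΩ.

R_L(min) ≈ 2.95 kΩ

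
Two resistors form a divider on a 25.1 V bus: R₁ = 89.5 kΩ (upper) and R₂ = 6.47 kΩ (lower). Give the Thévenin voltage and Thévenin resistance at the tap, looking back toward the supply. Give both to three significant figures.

V_th is the open-circuit tap voltage: 25.1 × 6.47/(89.5 + 6.47) = 1.69 V.
With the supply zeroed, R₁ and R₂ appear in parallel from the tap: R_th = R₁‖R₂ = (89.5 × 6.47)/95.97 = 6.03 kΩ.

V_th = 1.69 V, R_th = 6.03 kΩ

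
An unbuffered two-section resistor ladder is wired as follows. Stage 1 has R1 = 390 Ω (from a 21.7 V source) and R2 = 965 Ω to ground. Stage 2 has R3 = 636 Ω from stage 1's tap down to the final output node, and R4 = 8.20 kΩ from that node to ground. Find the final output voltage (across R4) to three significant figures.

Stage 2 presents R3+R4 = 8836 Ω as a load on stage 1's tap.
Stage 1's lower leg becomes R2‖(R3+R4) = 870.0 Ω, so V_mid = 21.7 × 870.0/1260 = 14.98 V.
Stage 2 is itself unloaded: V_out = V_mid × R4/(R3+R4) = 14.98 × 8200/8836 = 13.9 V.

V_out ≈ 13.9 V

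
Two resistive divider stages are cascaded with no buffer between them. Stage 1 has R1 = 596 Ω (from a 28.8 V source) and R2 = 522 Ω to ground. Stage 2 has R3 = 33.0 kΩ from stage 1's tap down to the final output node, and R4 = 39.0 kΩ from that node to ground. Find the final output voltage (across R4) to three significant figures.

Stage 2 presents R3+R4 = 72000 Ω as a load on stage 1's tap.
Stage 1's lower leg becomes R2‖(R3+R4) = 518.2 Ω, so V_mid = 28.8 × 518.2/1114 = 13.40 V.
Stage 2 is itself unloaded: V_out = V_mid × R4/(R3+R4) = 13.40 × 39000/72000 = 7.26 V.

V_out ≈ 7.26 V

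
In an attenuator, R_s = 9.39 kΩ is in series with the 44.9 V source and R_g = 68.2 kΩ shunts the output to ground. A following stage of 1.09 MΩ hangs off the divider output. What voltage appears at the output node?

The load sits in parallel with R_g: R_g‖R_L = (68.2 × 1090) / (68.2 + 1090) = 64.18 kΩ.
V_out = 44.9 × 64.18 / (9.39 + 64.18) = 44.9 × 64.18/73.57 = 39.2 V.
(Unloaded it would have been 39.5 V.)

V_out ≈ 39.2 V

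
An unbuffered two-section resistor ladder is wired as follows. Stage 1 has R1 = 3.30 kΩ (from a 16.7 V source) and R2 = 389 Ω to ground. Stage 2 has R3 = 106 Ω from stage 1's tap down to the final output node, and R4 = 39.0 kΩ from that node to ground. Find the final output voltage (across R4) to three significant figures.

V_out ≈ 1.74 V

Stage 2 presents R3+R4 = 39110 Ω as a load on stage 1's tap.
Stage 1's lower leg becomes R2‖(R3+R4) = 385.2 Ω, so V_mid = 16.7 × 385.2/3685 = 1.745 V.
Stage 2 is itself unloaded: V_out = V_mid × R4/(R3+R4) = 1.745 × 39000/39110 = 1.74 V.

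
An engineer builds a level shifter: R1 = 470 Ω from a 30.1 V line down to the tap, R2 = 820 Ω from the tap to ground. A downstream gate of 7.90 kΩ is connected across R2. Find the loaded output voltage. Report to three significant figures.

V_out ≈ 18.4 V

The load sits in parallel with R2: R2‖R_L = (820 × 7900) / (820 + 7900) = 742.9 Ω.
V_out = 30.1 × 742.9 / (470 + 742.9) = 30.1 × 742.9/1213 = 18.4 V.
(Unloaded it would have been 19.1 V.)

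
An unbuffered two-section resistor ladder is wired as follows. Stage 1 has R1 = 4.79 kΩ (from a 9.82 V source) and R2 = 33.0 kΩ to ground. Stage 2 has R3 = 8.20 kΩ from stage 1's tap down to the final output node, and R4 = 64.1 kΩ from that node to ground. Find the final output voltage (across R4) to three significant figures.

Stage 2 presents R3+R4 = 72.30 kΩ as a load on stage 1's tap.
Stage 1's lower leg becomes R2‖(R3+R4) = 22.66 kΩ, so V_mid = 9.82 × 22.66/27.45 = 8.106 V.
Stage 2 is itself unloaded: V_out = V_mid × R4/(R3+R4) = 8.106 × 64.1/72.30 = 7.19 V.

V_out ≈ 7.19 V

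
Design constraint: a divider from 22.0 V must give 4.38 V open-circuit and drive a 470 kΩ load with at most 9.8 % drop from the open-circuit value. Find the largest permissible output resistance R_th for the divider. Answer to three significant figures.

Loading drop = R_th/(R_th + R_L) ≤ 0.0980, so R_th ≤ R_L · ε/(1−ε) = 470 kΩ × 0.0980/0.9020 = 51.1 kΩ.
(Any R1, R2 with R2/(R1+R2) = 0.199 and R1‖R2 ≤ 51.1 kΩ will meet the spec.)

R_th ≤ 51.1 kΩ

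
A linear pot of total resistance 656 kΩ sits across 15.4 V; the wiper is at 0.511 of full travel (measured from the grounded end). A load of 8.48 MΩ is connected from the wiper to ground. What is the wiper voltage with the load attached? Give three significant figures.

The wiper splits the pot into (1−α)R = 320.8 kΩ above and αR = 335.2 kΩ below.
Lower section ‖ load = 322.5 kΩ.
V_wiper = 15.4 × 322.5/(320.8 + 322.5) = 7.72 V.

V ≈ 7.72 V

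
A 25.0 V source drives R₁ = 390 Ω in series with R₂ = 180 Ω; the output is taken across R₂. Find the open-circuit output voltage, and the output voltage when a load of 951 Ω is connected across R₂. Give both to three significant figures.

Unloaded: 7.89 V; loaded: 6.99 V

Open-circuit: V = 25.0 × 180/(390 + 180) = 7.89 V.
With the load, R₂ becomes R₂‖R_L = 151.4 Ω, so V = 25.0 × 151.4/541.4 = 6.99 V.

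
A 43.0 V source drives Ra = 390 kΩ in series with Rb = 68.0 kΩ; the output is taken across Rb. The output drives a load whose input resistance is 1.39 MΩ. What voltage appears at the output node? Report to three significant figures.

The load sits in parallel with Rb: Rb‖R_L = (68.0 × 1390) / (68.0 + 1390) = 64.83 kΩ.
V_out = 43.0 × 64.83 / (390 + 64.83) = 43.0 × 64.83/454.8 = 6.13 V.

V_out ≈ 6.13 V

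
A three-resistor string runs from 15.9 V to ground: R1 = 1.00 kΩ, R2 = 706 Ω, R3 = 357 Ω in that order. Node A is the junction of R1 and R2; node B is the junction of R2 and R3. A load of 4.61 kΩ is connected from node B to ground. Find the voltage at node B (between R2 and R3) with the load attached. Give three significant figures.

V ≈ 2.59 V

At node B, R3 is in parallel with the load: R3‖R_L = 331.3 Ω.
Below node A the resistance is R2 + (R3‖R_L) = 1037 Ω, so V_A = 15.9 × 1037/2037 = 8.096 V.
Then V_B = V_A × (R3‖R_L)/(R2 + R3‖R_L) = 8.096 × 331.3/1037 = 2.59 V.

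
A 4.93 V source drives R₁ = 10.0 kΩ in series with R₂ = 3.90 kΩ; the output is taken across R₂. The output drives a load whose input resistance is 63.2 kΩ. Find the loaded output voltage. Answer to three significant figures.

V_out ≈ 1.32 V

The load sits in parallel with R₂: R₂‖R_L = (3.90 × 63.2) / (3.90 + 63.2) = 3.673 kΩ.
V_out = 4.93 × 3.673 / (10.0 + 3.673) = 4.93 × 3.673/13.67 = 1.32 V.
(Unloaded it would have been 1.38 V.)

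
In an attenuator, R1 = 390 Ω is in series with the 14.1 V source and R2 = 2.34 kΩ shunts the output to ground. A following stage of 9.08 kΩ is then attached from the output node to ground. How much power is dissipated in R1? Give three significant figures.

P ≈ 15.3 mW

Total resistance from the source is R1 + (R2‖R_L) = 2251 Ω, so I = 14.1/2251 Ω = 6.265 mA.
P = I²·R1 = (6.265 mA)² × 390 Ω = 15.3 mW.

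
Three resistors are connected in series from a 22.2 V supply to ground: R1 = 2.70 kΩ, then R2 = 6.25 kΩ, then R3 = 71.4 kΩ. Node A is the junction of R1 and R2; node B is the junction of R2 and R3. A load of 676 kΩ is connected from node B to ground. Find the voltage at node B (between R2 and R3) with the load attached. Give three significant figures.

At node B, R3 is in parallel with the load: R3‖R_L = 64.58 kΩ.
Below node A the resistance is R2 + (R3‖R_L) = 70.83 kΩ, so V_A = 22.2 × 70.83/73.53 = 21.38 V.
Then V_B = V_A × (R3‖R_L)/(R2 + R3‖R_L) = 21.38 × 64.58/70.83 = 19.5 V.

V ≈ 19.5 V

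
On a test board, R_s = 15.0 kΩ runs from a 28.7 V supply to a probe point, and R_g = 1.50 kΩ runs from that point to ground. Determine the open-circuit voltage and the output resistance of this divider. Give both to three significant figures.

V_th = 2.61 V, R_th = 1.36 kΩ

V_th is the open-circuit tap voltage: 28.7 × 1.50/(15.0 + 1.50) = 2.61 V.
With the supply zeroed, R_s and R_g appear in parallel from the tap: R_th = R_s‖R_g = (15.0 × 1.50)/16.50 = 1.36 kΩ.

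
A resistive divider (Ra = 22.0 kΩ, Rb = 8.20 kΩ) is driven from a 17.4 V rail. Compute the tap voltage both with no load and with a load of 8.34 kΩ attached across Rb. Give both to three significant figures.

Open-circuit: V = 17.4 × 8.20/(22.0 + 8.20) = 4.72 V.
With the load, Rb becomes Rb‖R_L = 4.135 kΩ, so V = 17.4 × 4.135/26.13 = 2.75 V.

Unloaded: 4.72 V; loaded: 2.75 V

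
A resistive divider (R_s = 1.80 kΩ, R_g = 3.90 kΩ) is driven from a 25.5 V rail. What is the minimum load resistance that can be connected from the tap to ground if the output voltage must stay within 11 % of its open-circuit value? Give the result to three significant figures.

Output resistance R_th = R_s‖R_g = (1.80 × 3.90)/5.700 = 1.232 kΩ.
The fractional drop is R_th/(R_th + R_L); requiring this ≤ 0.110 gives R_L ≥ R_th(1/0.110 − 1) = 1.232 × 8.091 = 9.96 kΩ.

R_L(min) ≈ 9.96 kΩ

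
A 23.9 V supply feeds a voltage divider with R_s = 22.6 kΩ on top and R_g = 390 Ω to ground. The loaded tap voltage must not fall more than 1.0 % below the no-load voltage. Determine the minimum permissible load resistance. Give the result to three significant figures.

R_L(min) ≈ 38.0 kΩ

Output resistance R_th = R_s‖R_g = (22600 × 390)/22990 = 383.4 Ω.
The fractional drop is R_th/(R_th + R_L); requiring this ≤ 0.0100 gives R_L ≥ R_th(1/0.0100 − 1) = 383.4 × 99.00 = 38.0 kΩ.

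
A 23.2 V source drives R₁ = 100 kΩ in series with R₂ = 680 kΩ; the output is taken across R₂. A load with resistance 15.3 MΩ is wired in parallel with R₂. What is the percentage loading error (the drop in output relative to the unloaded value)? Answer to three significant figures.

The divider's output (Thévenin) resistance is R₁‖R₂ = 87.18 kΩ.
Fractional drop under load = R_th/(R_th + R_L) = 87.18 / (87.18 + 15300) = 0.005666.
So the output falls by 0.567 %.

0.567 %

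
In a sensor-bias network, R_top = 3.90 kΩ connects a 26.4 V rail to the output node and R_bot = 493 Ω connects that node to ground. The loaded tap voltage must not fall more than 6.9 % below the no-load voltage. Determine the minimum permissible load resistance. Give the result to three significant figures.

Output resistance R_th = R_top‖R_bot = (3900 × 493)/4393 = 437.7 Ω.
The fractional drop is R_th/(R_th + R_L); requiring this ≤ 0.0690 gives R_L ≥ R_th(1/0.0690 − 1) = 437.7 × 13.49 = 5.91 kΩ.

R_L(min) ≈ 5.91 kΩ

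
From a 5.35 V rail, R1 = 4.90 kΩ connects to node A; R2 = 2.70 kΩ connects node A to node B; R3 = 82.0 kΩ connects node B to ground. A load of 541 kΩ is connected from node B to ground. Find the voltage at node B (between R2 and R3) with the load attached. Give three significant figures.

V ≈ 4.83 V

At node B, R3 is in parallel with the load: R3‖R_L = 71.21 kΩ.
Below node A the resistance is R2 + (R3‖R_L) = 73.91 kΩ, so V_A = 5.35 × 73.91/78.81 = 5.017 V.
Then V_B = V_A × (R3‖R_L)/(R2 + R3‖R_L) = 5.017 × 71.21/73.91 = 4.83 V.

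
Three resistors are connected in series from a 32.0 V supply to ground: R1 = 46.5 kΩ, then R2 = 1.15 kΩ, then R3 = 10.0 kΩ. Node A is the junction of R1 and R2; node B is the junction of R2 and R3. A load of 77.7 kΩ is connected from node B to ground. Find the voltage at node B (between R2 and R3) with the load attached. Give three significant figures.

V ≈ 5.02 V

At node B, R3 is in parallel with the load: R3‖R_L = 8.860 kΩ.
Below node A the resistance is R2 + (R3‖R_L) = 10.01 kΩ, so V_A = 32.0 × 10.01/56.51 = 5.668 V.
Then V_B = V_A × (R3‖R_L)/(R2 + R3‖R_L) = 5.668 × 8.860/10.01 = 5.02 V.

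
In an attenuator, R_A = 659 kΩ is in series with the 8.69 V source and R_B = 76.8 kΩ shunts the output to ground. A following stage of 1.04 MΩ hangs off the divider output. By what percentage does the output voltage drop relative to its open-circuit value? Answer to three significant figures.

The divider's output (Thévenin) resistance is R_A‖R_B = 68.78 kΩ.
Fractional drop under load = R_th/(R_th + R_L) = 68.78 / (68.78 + 1040) = 0.06204.
So the output falls by 6.20 %.

6.20 %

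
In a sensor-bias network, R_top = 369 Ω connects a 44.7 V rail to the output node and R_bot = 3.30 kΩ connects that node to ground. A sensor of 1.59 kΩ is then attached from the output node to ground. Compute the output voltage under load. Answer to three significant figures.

The load sits in parallel with R_bot: R_bot‖R_L = (3300 × 1590) / (3300 + 1590) = 1073 Ω.
V_out = 44.7 × 1073 / (369 + 1073) = 44.7 × 1073/1442 = 33.3 V.

V_out ≈ 33.3 V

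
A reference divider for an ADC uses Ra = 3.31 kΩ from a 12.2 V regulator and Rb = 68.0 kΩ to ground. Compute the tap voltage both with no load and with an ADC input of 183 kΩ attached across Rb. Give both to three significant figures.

Unloaded: 11.6 V; loaded: 11.4 V

Open-circuit: V = 12.2 × 68.0/(3.31 + 68.0) = 11.6 V.
With the load, Rb becomes Rb‖R_L = 49.58 kΩ, so V = 12.2 × 49.58/52.89 = 11.4 V.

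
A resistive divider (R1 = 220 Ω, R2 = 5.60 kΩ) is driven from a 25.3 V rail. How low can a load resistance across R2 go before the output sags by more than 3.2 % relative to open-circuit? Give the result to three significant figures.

Output resistance R_th = R1‖R2 = (220 × 5600)/5820 = 211.7 Ω.
The fractional drop is R_th/(R_th + R_L); requiring this ≤ 0.0320 gives R_L ≥ R_th(1/0.0320 − 1) = 211.7 × 30.25 = 6.40 kΩ.

R_L(min) ≈ 6.40 kΩ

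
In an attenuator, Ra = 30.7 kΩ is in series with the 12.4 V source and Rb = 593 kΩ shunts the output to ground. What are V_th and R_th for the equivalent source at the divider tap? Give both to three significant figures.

V_th is the open-circuit tap voltage: 12.4 × 593/(30.7 + 593) = 11.8 V.
With the supply zeroed, Ra and Rb appear in parallel from the tap: R_th = Ra‖Rb = (30.7 × 593)/623.7 = 29.2 kΩ.

V_th = 11.8 V, R_th = 29.2 kΩ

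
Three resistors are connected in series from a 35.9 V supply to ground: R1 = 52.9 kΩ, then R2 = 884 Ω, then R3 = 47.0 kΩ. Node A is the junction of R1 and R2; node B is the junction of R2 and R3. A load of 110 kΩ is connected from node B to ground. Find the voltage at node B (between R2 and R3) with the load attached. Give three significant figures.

At node B, R3 is in parallel with the load: R3‖R_L = 32930 Ω.
Below node A the resistance is R2 + (R3‖R_L) = 33810 Ω, so V_A = 35.9 × 33810/86710 = 14.00 V.
Then V_B = V_A × (R3‖R_L)/(R2 + R3‖R_L) = 14.00 × 32930/33810 = 13.6 V.

V ≈ 13.6 V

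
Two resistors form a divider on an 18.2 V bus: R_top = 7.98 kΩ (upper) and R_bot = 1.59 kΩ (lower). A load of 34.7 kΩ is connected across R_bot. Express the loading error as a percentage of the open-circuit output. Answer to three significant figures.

The divider's output (Thévenin) resistance is R_top‖R_bot = 1.326 kΩ.
Fractional drop under load = R_th/(R_th + R_L) = 1.326 / (1.326 + 34.7) = 0.03680.
So the output falls by 3.68 %.

3.68 %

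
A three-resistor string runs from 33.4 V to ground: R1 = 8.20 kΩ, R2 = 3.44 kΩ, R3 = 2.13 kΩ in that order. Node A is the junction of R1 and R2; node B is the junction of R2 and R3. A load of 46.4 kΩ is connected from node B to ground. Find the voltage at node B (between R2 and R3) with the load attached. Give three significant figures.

V ≈ 4.97 V

At node B, R3 is in parallel with the load: R3‖R_L = 2.037 kΩ.
Below node A the resistance is R2 + (R3‖R_L) = 5.477 kΩ, so V_A = 33.4 × 5.477/13.68 = 13.37 V.
Then V_B = V_A × (R3‖R_L)/(R2 + R3‖R_L) = 13.37 × 2.037/5.477 = 4.97 V.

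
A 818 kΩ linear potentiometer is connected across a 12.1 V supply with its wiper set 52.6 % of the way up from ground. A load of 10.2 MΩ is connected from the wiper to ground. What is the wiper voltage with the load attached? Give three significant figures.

V ≈ 6.24 V

The wiper splits the pot into (1−α)R = 387.7 kΩ above and αR = 430.3 kΩ below.
Lower section ‖ load = 412.9 kΩ.
V_wiper = 12.1 × 412.9/(387.7 + 412.9) = 6.24 V.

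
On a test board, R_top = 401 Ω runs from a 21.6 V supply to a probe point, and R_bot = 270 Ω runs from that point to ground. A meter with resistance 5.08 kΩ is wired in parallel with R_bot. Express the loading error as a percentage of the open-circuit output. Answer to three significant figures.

3.08 %

The divider's output (Thévenin) resistance is R_top‖R_bot = 161.4 Ω.
Fractional drop under load = R_th/(R_th + R_L) = 161.4 / (161.4 + 5080) = 0.03079.
So the output falls by 3.08 %.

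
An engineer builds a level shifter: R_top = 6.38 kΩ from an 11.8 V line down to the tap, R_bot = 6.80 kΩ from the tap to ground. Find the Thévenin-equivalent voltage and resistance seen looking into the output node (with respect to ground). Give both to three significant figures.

V_th = 6.09 V, R_th = 3.29 kΩ

V_th is the open-circuit tap voltage: 11.8 × 6.80/(6.38 + 6.80) = 6.09 V.
With the supply zeroed, R_top and R_bot appear in parallel from the tap: R_th = R_top‖R_bot = (6.38 × 6.80)/13.18 = 3.29 kΩ.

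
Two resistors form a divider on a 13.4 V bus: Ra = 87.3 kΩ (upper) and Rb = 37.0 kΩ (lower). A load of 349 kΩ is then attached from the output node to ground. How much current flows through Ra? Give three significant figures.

I ≈ 0.111 mA

Rb‖R_L = 33.45 kΩ, so the source sees Ra + Rb‖R_L = 120.8 kΩ.
I = 13.4 V / 120.8 kΩ = 0.111 mA.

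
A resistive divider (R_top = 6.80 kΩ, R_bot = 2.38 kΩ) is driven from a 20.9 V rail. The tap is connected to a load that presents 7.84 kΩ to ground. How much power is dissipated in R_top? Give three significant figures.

P ≈ 39.9 mW

Total resistance from the source is R_top + (R_bot‖R_L) = 8.626 kΩ, so I = 20.9/8.626 kΩ = 2.423 mA.
P = I²·R_top = (2.423 mA)² × 6.80 kΩ = 39.9 mW.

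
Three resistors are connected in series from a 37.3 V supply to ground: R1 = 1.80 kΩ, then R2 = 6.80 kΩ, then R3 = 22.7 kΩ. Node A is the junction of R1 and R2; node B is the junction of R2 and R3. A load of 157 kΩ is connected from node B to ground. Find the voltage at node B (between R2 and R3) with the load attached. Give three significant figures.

V ≈ 26.0 V

At node B, R3 is in parallel with the load: R3‖R_L = 19.83 kΩ.
Below node A the resistance is R2 + (R3‖R_L) = 26.63 kΩ, so V_A = 37.3 × 26.63/28.43 = 34.94 V.
Then V_B = V_A × (R3‖R_L)/(R2 + R3‖R_L) = 34.94 × 19.83/26.63 = 26.0 V.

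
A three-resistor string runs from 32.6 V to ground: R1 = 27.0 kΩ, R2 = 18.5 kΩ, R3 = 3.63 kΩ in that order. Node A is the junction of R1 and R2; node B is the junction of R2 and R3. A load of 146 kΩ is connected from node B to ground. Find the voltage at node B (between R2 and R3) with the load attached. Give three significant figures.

At node B, R3 is in parallel with the load: R3‖R_L = 3.542 kΩ.
Below node A the resistance is R2 + (R3‖R_L) = 22.04 kΩ, so V_A = 32.6 × 22.04/49.04 = 14.65 V.
Then V_B = V_A × (R3‖R_L)/(R2 + R3‖R_L) = 14.65 × 3.542/22.04 = 2.35 V.

V ≈ 2.35 V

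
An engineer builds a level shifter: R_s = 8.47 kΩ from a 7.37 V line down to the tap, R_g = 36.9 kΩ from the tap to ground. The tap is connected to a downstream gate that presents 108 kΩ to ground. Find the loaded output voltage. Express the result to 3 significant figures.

The load sits in parallel with R_g: R_g‖R_L = (36.9 × 108) / (36.9 + 108) = 27.50 kΩ.
V_out = 7.37 × 27.50 / (8.47 + 27.50) = 7.37 × 27.50/35.97 = 5.63 V.

V_out ≈ 5.63 V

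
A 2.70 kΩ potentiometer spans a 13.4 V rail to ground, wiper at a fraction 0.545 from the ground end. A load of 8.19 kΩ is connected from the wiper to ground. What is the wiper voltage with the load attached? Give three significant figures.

V ≈ 6.75 V

The wiper splits the pot into (1−α)R = 1.228 kΩ above and αR = 1.472 kΩ below.
Lower section ‖ load = 1.247 kΩ.
V_wiper = 13.4 × 1.247/(1.228 + 1.247) = 6.75 V.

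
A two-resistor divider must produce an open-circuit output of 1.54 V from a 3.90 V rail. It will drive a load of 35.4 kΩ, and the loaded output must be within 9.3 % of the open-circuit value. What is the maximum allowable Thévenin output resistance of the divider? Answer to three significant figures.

Loading drop = R_th/(R_th + R_L) ≤ 0.0930, so R_th ≤ R_L · ε/(1−ε) = 35.4 kΩ × 0.0930/0.9070 = 3.63 kΩ.
(Any R1, R2 with R2/(R1+R2) = 0.395 and R1‖R2 ≤ 3.63 kΩ will meet the spec.)

R_th ≤ 3.63 kΩ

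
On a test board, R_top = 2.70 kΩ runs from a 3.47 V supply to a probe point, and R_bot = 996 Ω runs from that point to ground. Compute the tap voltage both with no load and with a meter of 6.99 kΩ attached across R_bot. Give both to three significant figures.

Open-circuit: V = 3.47 × 996/(2700 + 996) = 0.935 V.
With the load, R_bot becomes R_bot‖R_L = 871.8 Ω, so V = 3.47 × 871.8/3572 = 0.847 V.

Unloaded: 0.935 V; loaded: 0.847 V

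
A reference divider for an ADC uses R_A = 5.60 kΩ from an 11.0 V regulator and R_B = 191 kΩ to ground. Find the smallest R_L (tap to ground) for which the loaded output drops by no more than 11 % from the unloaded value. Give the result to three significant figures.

R_L(min) ≈ 44.0 kΩ

Output resistance R_th = R_A‖R_B = (5.60 × 191)/196.6 = 5.440 kΩ.
The fractional drop is R_th/(R_th + R_L); requiring this ≤ 0.110 gives R_L ≥ R_th(1/0.110 − 1) = 5.440 × 8.091 = 44.0 kΩ.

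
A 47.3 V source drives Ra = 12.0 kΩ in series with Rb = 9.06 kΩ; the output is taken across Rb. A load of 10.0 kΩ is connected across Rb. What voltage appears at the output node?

V_out ≈ 13.4 V

The load sits in parallel with Rb: Rb‖R_L = (9.06 × 10.0) / (9.06 + 10.0) = 4.753 kΩ.
V_out = 47.3 × 4.753 / (12.0 + 4.753) = 47.3 × 4.753/16.75 = 13.4 V.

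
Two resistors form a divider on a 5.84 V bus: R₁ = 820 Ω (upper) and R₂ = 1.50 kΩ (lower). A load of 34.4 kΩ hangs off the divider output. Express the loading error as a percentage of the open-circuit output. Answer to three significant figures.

1.52 %

The divider's output (Thévenin) resistance is R₁‖R₂ = 530.2 Ω.
Fractional drop under load = R_th/(R_th + R_L) = 530.2 / (530.2 + 34400) = 0.01518.
So the output falls by 1.52 %.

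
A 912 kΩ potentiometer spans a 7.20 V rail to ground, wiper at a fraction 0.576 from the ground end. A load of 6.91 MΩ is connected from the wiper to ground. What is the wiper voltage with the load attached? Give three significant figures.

V ≈ 4.02 V

The wiper splits the pot into (1−α)R = 386.7 kΩ above and αR = 525.3 kΩ below.
Lower section ‖ load = 488.2 kΩ.
V_wiper = 7.20 × 488.2/(386.7 + 488.2) = 4.02 V.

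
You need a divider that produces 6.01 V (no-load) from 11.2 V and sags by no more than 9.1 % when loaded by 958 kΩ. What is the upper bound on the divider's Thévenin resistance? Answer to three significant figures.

Loading drop = R_th/(R_th + R_L) ≤ 0.0910, so R_th ≤ R_L · ε/(1−ε) = 958 kΩ × 0.0910/0.9090 = 95.9 kΩ.

R_th ≤ 95.9 kΩ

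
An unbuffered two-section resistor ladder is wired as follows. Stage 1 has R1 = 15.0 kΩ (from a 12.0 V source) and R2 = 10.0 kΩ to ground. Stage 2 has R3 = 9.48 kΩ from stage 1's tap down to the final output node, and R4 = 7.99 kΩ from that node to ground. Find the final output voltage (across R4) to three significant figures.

Stage 2 presents R3+R4 = 17.47 kΩ as a load on stage 1's tap.
Stage 1's lower leg becomes R2‖(R3+R4) = 6.360 kΩ, so V_mid = 12.0 × 6.360/21.36 = 3.573 V.
Stage 2 is itself unloaded: V_out = V_mid × R4/(R3+R4) = 3.573 × 7.99/17.47 = 1.63 V.

V_out ≈ 1.63 V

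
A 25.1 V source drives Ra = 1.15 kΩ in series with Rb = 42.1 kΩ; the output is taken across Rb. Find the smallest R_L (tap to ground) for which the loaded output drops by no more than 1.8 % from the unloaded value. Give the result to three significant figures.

R_L(min) ≈ 61.1 kΩ

Output resistance R_th = Ra‖Rb = (1.15 × 42.1)/43.25 = 1.119 kΩ.
The fractional drop is R_th/(R_th + R_L); requiring this ≤ 0.0180 gives R_L ≥ R_th(1/0.0180 − 1) = 1.119 × 54.56 = 61.1 kΩ.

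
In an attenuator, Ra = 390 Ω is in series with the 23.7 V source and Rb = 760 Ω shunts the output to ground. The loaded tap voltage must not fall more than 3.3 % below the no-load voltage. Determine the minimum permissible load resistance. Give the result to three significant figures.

Output resistance R_th = Ra‖Rb = (390 × 760)/1150 = 257.7 Ω.
The fractional drop is R_th/(R_th + R_L); requiring this ≤ 0.0330 gives R_L ≥ R_th(1/0.0330 − 1) = 257.7 × 29.30 = 7.55 kΩ.

R_L(min) ≈ 7.55 kΩ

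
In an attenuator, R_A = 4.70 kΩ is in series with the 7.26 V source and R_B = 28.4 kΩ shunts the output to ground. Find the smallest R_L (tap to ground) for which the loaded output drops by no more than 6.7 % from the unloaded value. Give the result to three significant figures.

R_L(min) ≈ 56.2 kΩ

Output resistance R_th = R_A‖R_B = (4.70 × 28.4)/33.10 = 4.033 kΩ.
The fractional drop is R_th/(R_th + R_L); requiring this ≤ 0.0670 gives R_L ≥ R_th(1/0.0670 − 1) = 4.033 × 13.93 = 56.2 kΩ.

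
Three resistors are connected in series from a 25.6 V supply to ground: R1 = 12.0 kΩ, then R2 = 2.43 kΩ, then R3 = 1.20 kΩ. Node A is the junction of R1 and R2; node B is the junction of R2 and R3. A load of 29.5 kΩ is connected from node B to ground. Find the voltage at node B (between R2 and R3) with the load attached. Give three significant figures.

At node B, R3 is in parallel with the load: R3‖R_L = 1.153 kΩ.
Below node A the resistance is R2 + (R3‖R_L) = 3.583 kΩ, so V_A = 25.6 × 3.583/15.58 = 5.886 V.
Then V_B = V_A × (R3‖R_L)/(R2 + R3‖R_L) = 5.886 × 1.153/3.583 = 1.89 V.

V ≈ 1.89 V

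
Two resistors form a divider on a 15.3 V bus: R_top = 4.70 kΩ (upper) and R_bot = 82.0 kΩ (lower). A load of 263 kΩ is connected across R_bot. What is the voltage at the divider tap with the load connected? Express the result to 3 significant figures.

The load sits in parallel with R_bot: R_bot‖R_L = (82.0 × 263) / (82.0 + 263) = 62.51 kΩ.
V_out = 15.3 × 62.51 / (4.70 + 62.51) = 15.3 × 62.51/67.21 = 14.2 V.

V_out ≈ 14.2 V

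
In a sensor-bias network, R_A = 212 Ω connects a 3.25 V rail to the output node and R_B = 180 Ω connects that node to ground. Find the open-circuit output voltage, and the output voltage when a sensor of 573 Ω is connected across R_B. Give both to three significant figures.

Unloaded: 1.49 V; loaded: 1.28 V

Open-circuit: V = 3.25 × 180/(212 + 180) = 1.49 V.
With the load, R_B becomes R_B‖R_L = 137.0 Ω, so V = 3.25 × 137.0/349.0 = 1.28 V.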